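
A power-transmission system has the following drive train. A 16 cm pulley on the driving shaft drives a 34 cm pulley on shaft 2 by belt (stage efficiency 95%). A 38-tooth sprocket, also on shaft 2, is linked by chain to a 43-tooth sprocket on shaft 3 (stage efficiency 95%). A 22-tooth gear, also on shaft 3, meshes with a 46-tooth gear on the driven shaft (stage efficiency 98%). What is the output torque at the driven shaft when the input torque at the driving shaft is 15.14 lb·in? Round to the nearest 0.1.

After the belt (34/16): 15.14 × 2.125 × 0.95 = 30.564 lb·in
After the chain (43/38): 30.564 × 1.1316 × 0.95 = 32.856 lb·in
After the gear mesh (46/22): 32.856 × 2.0909 × 0.98 = 67.325 lb·in

67.3 lb·in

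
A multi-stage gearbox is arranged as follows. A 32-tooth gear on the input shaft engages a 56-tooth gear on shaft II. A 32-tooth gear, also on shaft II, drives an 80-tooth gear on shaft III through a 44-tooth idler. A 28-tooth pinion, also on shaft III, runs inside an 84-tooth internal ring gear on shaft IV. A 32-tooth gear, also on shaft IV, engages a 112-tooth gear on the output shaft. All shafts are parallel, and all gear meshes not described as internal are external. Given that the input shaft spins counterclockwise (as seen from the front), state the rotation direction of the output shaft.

the input shaft → shaft II: external mesh, 1 reversal → CW.
shaft II → shaft III: driver → idler → driven is 2 external meshes, 2 reversals → CW.
shaft III → shaft IV: internal mesh, same direction → CW.
shaft IV → the output shaft: external mesh, 1 reversal → CCW.
4 reversals in total — an even number — so the output shaft turns the same way as the input shaft.

counterclockwise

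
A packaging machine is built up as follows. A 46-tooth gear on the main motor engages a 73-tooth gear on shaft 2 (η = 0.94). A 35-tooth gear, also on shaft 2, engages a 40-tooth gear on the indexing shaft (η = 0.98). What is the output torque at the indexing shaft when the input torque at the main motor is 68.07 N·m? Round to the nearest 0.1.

113.7 N·m

After the gear mesh (73/46): 68.07 × 1.587 × 0.94 = 101.54 N·m
After the gear mesh (40/35): 101.54 × 1.1429 × 0.98 = 113.73 N·m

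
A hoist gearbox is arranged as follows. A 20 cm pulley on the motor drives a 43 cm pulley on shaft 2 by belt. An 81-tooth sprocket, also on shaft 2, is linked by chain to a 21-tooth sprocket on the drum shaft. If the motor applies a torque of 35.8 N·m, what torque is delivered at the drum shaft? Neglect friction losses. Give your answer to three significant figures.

20.0 N·m

Belt: ratio = 43/20 = 2.15; torque at shaft 2 = 35.8 × 2.15 = 76.97 N·m.
Chain: ratio = 21/81 = 0.25926; torque at the drum shaft = 76.97 × 0.25926 = 19.955 N·m.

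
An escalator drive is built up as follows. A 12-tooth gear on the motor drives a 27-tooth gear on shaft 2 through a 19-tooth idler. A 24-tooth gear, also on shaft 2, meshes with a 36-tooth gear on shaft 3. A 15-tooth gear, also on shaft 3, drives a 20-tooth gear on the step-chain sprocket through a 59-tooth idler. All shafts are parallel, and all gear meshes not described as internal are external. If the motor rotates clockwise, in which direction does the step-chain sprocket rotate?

the motor → shaft 2: driver → idler → driven is 2 external meshes, 2 reversals → CW.
shaft 2 → shaft 3: external mesh, 1 reversal → CCW.
shaft 3 → the step-chain sprocket: driver → idler → driven is 2 external meshes, 2 reversals → CCW.
5 reversals in total — an odd number — so the step-chain sprocket turns opposite to the motor.

anticlockwise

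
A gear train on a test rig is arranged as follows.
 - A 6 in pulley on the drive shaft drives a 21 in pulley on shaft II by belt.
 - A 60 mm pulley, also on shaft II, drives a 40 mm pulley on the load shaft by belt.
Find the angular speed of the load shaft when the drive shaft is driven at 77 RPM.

33 RPM

belt 21/6 = 3.5 → 77/3.5 = 22 RPM
belt 40/60 = 0.66667 → 22/0.66667 = 33 RPM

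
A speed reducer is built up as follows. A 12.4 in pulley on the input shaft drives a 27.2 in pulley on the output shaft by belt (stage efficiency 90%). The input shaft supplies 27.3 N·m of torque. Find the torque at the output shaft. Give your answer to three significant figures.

After the belt (27.2/12.4): 27.3 × 2.1935 × 0.90 = 53.895 N·m

53.9 N·m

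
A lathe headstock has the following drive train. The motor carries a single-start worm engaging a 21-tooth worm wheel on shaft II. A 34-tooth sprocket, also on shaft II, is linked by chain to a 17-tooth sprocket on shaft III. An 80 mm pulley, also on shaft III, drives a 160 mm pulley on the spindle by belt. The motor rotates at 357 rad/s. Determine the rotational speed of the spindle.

the motor → shaft II (worm, 21/1): 357 ÷ 21 = 17 rad/s
shaft II → shaft III (chain, 17/34): 17 ÷ 0.5 = 34 rad/s
shaft III → the spindle (belt, 160/80): 34 ÷ 2 = 17 rad/s

17 rad/s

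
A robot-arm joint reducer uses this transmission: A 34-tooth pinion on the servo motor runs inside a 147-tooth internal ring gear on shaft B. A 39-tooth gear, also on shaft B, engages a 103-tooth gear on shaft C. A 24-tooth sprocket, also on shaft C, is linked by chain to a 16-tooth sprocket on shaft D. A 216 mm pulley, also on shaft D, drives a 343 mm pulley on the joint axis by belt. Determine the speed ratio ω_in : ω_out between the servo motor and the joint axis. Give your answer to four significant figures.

12.09

Each stage contributes driven/driver: internal gear 147/34 = 4.3235, gear mesh 103/39 = 2.641, chain 16/24 = 0.66667, belt 343/216 = 1.588.
Overall: 4.3235 × 2.641 × 0.66667 × 1.588 = 12.088.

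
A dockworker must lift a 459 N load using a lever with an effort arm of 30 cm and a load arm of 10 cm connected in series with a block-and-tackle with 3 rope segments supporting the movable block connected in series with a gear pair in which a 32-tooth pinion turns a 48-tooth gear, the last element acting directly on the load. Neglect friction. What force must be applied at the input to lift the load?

Lever MA = effort arm / load arm = 30/10 = 3.
Block-and-tackle MA = number of supporting rope parts = 3.
Gear pair MA = 48/32 = 1.5.
Combined ideal MA = 3 × 3 × 1.5 = 13.5.
Effort = load / MA = 459 / 13.5 = 34 N.

34 N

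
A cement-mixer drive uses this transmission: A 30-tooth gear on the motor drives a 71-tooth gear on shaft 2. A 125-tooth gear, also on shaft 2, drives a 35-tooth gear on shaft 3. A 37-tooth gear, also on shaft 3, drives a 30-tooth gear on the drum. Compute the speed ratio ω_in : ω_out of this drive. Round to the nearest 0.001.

Each stage contributes driven/driver: gear mesh 71/30 = 2.3667, gear mesh 35/125 = 0.28, gear mesh 30/37 = 0.81081.
Overall: 2.3667 × 0.28 × 0.81081 = 0.5373.

0.537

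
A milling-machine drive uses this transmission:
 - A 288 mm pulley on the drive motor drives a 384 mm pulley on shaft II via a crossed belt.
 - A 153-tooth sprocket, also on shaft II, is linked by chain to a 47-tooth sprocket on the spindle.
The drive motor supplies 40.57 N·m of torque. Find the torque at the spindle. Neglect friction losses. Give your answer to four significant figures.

16.62 N·m

belt 384/288 = 1.3333 → τ = 40.57·1.3333 = 54.093 N·m
chain 47/153 = 0.30719 → τ = 54.093·0.30719 = 16.617 N·m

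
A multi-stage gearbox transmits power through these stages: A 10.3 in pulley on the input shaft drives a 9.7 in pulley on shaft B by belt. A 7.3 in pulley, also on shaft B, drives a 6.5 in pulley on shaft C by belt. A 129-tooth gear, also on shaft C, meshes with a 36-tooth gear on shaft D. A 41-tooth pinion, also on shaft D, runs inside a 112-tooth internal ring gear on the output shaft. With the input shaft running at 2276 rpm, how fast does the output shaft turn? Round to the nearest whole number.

belt 9.7/10.3 = 0.94175 → 2276/0.94175 = 2416.8 rpm
belt 6.5/7.3 = 0.89041 → 2416.8/0.89041 = 2714.2 rpm
gear mesh 36/129 = 0.27907 → 2714.2/0.27907 = 9726 rpm
internal gear 112/41 = 2.7317 → 9726/2.7317 = 3560.4 rpm

3560 rpm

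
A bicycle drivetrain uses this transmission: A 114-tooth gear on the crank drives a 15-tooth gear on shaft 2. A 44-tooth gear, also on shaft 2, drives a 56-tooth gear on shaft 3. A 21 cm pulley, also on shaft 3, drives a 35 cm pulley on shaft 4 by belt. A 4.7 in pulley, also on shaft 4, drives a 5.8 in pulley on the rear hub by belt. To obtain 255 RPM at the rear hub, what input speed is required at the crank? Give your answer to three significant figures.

Overall ratio R = 0.13158 × 1.2727 × 1.6667 × 1.234 = 0.34443.
Required input speed = output speed × R = 255 × 0.34443 = 87.83 RPM.

87.8 RPM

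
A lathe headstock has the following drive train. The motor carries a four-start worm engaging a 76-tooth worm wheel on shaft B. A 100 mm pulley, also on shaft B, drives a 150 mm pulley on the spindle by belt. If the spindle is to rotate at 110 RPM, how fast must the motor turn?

Overall ratio R = 19 × 1.5 = 28.5.
Required input speed = output speed × R = 110 × 28.5 = 3135 RPM.

3135 RPM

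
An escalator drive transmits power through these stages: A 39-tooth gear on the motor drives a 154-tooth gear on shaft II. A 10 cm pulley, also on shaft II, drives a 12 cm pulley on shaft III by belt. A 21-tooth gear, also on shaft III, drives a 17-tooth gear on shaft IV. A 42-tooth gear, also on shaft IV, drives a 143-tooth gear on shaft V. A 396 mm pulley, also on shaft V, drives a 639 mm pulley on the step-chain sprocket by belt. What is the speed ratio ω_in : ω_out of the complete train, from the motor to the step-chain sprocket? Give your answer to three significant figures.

21.1

Each stage contributes driven/driver: gear mesh 154/39 = 3.9487, belt 12/10 = 1.2, gear mesh 17/21 = 0.80952, gear mesh 143/42 = 3.4048, belt 639/396 = 1.6136.
Overall: 3.9487 × 1.2 × 0.80952 × 3.4048 × 1.6136 = 21.075.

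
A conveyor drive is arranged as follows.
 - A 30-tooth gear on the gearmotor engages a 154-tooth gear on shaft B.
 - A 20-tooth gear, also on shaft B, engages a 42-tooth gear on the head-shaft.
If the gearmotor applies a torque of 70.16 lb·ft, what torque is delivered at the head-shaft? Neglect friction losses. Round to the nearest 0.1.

756.3 lb·ft

After the gear mesh (154/30): 70.16 × 5.1333 = 360.15 lb·ft
After the gear mesh (42/20): 360.15 × 2.1 = 756.32 lb·ft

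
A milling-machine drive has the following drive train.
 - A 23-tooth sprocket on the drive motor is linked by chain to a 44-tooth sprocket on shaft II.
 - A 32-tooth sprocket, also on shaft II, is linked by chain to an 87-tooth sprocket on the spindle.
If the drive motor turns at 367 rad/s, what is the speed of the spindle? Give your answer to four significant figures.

70.56 rad/s

chain 44/23 = 1.913 → 367/1.913 = 191.84 rad/s
chain 87/32 = 2.7188 → 191.84/2.7188 = 70.562 rad/s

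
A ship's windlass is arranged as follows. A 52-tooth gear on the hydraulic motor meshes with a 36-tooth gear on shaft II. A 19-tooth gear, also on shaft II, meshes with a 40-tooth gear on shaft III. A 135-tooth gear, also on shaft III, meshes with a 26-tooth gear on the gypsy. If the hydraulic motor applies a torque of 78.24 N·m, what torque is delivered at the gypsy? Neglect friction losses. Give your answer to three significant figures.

22.0 N·m

After the gear mesh (36/52): 78.24 × 0.69231 = 54.166 N·m
After the gear mesh (40/19): 54.166 × 2.1053 = 114.03 N·m
After the gear mesh (26/135): 114.03 × 0.19259 = 21.962 N·m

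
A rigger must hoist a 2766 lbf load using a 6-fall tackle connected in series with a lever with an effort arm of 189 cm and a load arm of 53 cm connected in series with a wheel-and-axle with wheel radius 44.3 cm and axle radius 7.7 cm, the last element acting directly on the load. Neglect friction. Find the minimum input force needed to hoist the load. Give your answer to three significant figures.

Block-and-tackle MA = number of supporting rope parts = 6.
Lever MA = effort arm / load arm = 189/53 = 3.566.
Wheel-and-axle MA = R/r = 44.3/7.7 = 5.7532.
Combined ideal MA = 6 × 3.566 × 5.7532 = 123.1.
Effort = load / MA = 2766 / 123.1 = 22.47 lbf.

22.5 lbf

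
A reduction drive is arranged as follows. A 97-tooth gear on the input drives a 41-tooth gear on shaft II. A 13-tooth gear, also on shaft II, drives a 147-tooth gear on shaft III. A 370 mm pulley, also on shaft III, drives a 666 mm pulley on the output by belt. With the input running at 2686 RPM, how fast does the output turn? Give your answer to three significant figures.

312 RPM

gear mesh 41/97 = 0.42268 → 2686/0.42268 = 6354.7 RPM
gear mesh 147/13 = 11.308 → 6354.7/11.308 = 561.98 RPM
belt 666/370 = 1.8 → 561.98/1.8 = 312.21 RPM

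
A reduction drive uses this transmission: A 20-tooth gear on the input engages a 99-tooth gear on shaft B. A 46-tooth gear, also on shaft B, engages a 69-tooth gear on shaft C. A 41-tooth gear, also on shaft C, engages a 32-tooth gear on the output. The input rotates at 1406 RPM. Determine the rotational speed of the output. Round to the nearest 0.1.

242.6 RPM

the input → shaft B (gear mesh, 99/20): 1406 ÷ 4.95 = 284.04 RPM
shaft B → shaft C (gear mesh, 69/46): 284.04 ÷ 1.5 = 189.36 RPM
shaft C → the output (gear mesh, 32/41): 189.36 ÷ 0.78049 = 242.62 RPM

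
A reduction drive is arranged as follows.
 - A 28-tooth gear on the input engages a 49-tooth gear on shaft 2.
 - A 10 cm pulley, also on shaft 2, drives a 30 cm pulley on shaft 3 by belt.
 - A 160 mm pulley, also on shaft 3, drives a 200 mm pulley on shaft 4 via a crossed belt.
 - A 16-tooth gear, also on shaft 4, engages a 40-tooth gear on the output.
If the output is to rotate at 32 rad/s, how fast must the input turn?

Overall ratio R = 1.75 × 3 × 1.25 × 2.5 = 16.406.
Required input speed = output speed × R = 32 × 16.406 = 525 rad/s.

525 rad/s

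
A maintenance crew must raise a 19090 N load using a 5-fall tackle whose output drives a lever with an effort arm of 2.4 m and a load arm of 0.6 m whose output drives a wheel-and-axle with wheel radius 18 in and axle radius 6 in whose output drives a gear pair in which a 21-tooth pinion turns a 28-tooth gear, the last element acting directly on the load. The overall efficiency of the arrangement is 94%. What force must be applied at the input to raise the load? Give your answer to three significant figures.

Block-and-tackle MA = number of supporting rope parts = 5.
Lever MA = effort arm / load arm = 2.4/0.6 = 4.
Wheel-and-axle MA = R/r = 18/6 = 3.
Gear pair MA = 28/21 = 1.3333.
Combined ideal MA = 5 × 4 × 3 × 1.3333 = 80.
Actual MA = 80 × 0.94 = 75.2.
Effort = load / actual MA = 19090 / 75.2 = 253.86 N.

254 N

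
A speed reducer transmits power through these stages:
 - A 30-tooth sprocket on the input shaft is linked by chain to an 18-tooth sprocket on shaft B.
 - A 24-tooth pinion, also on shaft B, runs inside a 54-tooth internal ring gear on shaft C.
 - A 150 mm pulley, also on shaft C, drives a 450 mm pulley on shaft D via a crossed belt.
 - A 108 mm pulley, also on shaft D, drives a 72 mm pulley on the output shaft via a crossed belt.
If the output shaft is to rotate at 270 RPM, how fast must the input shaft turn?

729 RPM

Overall ratio R = 0.6 × 2.25 × 3 × 0.66667 = 2.7.
Required input speed = output speed × R = 270 × 2.7 = 729 RPM.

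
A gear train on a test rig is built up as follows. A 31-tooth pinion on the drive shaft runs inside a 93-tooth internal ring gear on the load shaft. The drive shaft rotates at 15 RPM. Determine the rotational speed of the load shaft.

internal gear 93/31 = 3 → 15/3 = 5 RPM

5 RPM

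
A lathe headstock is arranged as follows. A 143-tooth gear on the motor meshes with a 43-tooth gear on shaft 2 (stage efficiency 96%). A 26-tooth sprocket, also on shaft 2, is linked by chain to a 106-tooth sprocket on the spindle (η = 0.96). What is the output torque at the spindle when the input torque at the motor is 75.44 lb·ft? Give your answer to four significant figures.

85.23 lb·ft

gear mesh 43/143 = 0.3007 → τ = 75.44·0.3007·0.96 = 21.777 lb·ft
chain 106/26 = 4.0769 → τ = 21.777·4.0769·0.96 = 85.233 lb·ft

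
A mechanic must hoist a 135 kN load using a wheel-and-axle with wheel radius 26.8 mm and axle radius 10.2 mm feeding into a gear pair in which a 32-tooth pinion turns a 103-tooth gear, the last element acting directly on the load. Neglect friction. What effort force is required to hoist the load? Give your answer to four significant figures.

15.96 kN

Wheel-and-axle MA = R/r = 26.8/10.2 = 2.6275.
Gear pair MA = 103/32 = 3.2188.
Combined ideal MA = 2.6275 × 3.2188 = 8.4571.
Effort = load / MA = 135 / 8.4571 = 15.963 kN.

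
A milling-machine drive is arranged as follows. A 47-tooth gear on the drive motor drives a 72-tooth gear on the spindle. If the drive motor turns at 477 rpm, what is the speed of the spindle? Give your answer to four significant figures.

Gear mesh: ratio = 72/47 = 1.5319, so the spindle turns at 477 / 1.5319 = 311.38 rpm.

311.4 rpm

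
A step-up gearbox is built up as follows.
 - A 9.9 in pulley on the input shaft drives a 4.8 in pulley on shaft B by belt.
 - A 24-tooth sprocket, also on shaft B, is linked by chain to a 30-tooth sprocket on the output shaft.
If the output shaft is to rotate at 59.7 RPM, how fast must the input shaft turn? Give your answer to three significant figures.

Overall ratio R = 0.48485 × 1.25 = 0.60606.
Required input speed = output speed × R = 59.7 × 0.60606 = 36.182 RPM.

36.2 RPM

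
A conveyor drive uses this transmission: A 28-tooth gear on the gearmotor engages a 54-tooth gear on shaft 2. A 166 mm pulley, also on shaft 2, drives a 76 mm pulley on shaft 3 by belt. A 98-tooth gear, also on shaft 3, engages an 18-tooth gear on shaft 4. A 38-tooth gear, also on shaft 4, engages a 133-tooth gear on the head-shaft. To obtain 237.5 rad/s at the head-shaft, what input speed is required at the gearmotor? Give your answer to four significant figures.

Overall ratio R = 1.9286 × 0.45783 × 0.18367 × 3.5 = 0.56762.
Required input speed = output speed × R = 237.5 × 0.56762 = 134.81 rad/s.

134.8 rad/s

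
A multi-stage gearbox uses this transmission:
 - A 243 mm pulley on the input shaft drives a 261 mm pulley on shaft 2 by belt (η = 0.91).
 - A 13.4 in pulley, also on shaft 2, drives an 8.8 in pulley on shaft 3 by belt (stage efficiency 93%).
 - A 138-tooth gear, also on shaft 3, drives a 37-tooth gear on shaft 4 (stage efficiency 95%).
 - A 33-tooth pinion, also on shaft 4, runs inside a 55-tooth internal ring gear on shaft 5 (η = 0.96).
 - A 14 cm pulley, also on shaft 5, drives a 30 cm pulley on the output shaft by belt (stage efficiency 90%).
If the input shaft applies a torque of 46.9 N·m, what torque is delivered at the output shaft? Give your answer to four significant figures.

22.00 N·m

belt 261/243 = 1.0741 → τ = 46.9·1.0741·0.91 = 45.84 N·m
belt 8.8/13.4 = 0.65672 → τ = 45.84·0.65672·0.93 = 27.997 N·m
gear mesh 37/138 = 0.26812 → τ = 27.997·0.26812·0.95 = 7.1311 N·m
internal gear 55/33 = 1.6667 → τ = 7.1311·1.6667·0.96 = 11.41 N·m
belt 30/14 = 2.1429 → τ = 11.41·2.1429·0.90 = 22.004 N·m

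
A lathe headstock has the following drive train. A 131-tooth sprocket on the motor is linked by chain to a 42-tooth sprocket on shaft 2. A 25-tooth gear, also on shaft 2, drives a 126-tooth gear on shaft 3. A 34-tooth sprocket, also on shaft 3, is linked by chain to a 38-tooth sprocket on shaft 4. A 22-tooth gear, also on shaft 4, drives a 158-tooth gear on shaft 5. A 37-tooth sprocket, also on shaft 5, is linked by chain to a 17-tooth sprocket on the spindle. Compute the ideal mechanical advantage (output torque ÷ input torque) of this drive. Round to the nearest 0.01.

Each stage contributes driven/driver: chain 42/131 = 0.32061, gear mesh 126/25 = 5.04, chain 38/34 = 1.1176, gear mesh 158/22 = 7.1818, chain 17/37 = 0.45946.
Overall: 0.32061 × 5.04 × 1.1176 × 7.1818 × 0.45946 = 5.9593.

5.96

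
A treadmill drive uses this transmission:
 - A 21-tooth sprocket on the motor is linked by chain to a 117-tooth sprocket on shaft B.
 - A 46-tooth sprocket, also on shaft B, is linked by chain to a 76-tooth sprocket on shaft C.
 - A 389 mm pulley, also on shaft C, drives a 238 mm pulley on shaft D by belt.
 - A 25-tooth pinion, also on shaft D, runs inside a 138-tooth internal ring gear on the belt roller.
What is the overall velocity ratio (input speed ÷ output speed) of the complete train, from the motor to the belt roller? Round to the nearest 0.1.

Each stage contributes driven/driver: chain 117/21 = 5.5714, chain 76/46 = 1.6522, belt 238/389 = 0.61183, internal gear 138/25 = 5.52.
Overall: 5.5714 × 1.6522 × 0.61183 × 5.52 = 31.088.

31.1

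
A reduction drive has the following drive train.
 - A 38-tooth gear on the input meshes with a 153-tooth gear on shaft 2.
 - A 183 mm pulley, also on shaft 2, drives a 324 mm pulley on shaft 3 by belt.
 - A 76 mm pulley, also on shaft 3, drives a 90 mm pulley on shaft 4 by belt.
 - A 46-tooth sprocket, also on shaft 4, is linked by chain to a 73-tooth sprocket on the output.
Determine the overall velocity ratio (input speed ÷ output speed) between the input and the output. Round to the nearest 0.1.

13.4

Each stage contributes driven/driver: gear mesh 153/38 = 4.0263, belt 324/183 = 1.7705, belt 90/76 = 1.1842, chain 73/46 = 1.587.
Overall: 4.0263 × 1.7705 × 1.1842 × 1.587 = 13.397.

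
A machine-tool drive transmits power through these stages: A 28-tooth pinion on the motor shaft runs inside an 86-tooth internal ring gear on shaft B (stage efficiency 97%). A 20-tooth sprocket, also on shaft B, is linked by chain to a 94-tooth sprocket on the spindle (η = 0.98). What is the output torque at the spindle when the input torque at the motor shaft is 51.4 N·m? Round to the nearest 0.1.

705.3 N·m

After the internal gear (86/28): 51.4 × 3.0714 × 0.97 = 153.14 N·m
After the chain (94/20): 153.14 × 4.7 × 0.98 = 705.34 N·m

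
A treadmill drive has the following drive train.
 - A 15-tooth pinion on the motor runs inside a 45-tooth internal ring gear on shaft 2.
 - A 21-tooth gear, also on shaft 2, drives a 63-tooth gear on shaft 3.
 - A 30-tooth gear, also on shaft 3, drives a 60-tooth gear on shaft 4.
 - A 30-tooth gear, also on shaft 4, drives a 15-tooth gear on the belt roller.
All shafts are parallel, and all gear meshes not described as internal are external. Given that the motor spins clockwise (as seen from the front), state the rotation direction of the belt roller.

the motor → shaft 2: internal mesh, same direction → CW.
shaft 2 → shaft 3: external mesh, 1 reversal → CCW.
shaft 3 → shaft 4: external mesh, 1 reversal → CW.
shaft 4 → the belt roller: external mesh, 1 reversal → CCW.
3 reversals in total — an odd number — so the belt roller turns opposite to the motor.

anticlockwise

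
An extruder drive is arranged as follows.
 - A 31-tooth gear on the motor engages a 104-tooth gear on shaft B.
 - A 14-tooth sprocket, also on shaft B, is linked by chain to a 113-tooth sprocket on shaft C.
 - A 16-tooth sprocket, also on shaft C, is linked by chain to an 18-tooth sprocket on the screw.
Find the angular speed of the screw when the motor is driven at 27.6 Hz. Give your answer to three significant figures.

0.906 Hz

gear mesh 104/31 = 3.3548 → 27.6/3.3548 = 8.2269 Hz
chain 113/14 = 8.0714 → 8.2269/8.0714 = 1.0193 Hz
chain 18/16 = 1.125 → 1.0193/1.125 = 0.90601 Hz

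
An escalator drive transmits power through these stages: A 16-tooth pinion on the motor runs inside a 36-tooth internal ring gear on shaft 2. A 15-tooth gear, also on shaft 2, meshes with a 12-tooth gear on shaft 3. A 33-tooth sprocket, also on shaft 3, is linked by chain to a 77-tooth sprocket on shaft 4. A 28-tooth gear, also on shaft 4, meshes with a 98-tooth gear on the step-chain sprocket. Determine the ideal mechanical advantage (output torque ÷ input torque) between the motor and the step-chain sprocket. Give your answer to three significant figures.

Each stage contributes driven/driver: internal gear 36/16 = 2.25, gear mesh 12/15 = 0.8, chain 77/33 = 2.3333, gear mesh 98/28 = 3.5.
Overall: 2.25 × 0.8 × 2.3333 × 3.5 = 14.7.

14.7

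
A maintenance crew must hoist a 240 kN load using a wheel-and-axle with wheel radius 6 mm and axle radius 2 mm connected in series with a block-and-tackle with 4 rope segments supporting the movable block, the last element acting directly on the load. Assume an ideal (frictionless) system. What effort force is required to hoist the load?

20 kN

Wheel-and-axle MA = R/r = 6/2 = 3.
Block-and-tackle MA = number of supporting rope parts = 4.
Combined ideal MA = 3 × 4 = 12.
Effort = load / MA = 240 / 12 = 20 kN.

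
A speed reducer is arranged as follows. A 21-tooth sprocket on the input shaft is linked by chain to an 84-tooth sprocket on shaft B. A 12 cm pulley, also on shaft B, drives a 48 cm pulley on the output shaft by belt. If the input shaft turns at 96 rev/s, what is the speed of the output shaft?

chain 84/21 = 4 → 96/4 = 24 rev/s
belt 48/12 = 4 → 24/4 = 6 rev/s

6 rev/s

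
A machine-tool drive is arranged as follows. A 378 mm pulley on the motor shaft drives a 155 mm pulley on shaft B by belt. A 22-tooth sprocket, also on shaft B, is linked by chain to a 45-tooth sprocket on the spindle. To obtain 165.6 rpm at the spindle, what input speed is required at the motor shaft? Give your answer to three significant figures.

Overall ratio R = 0.41005 × 2.0455 = 0.83874.
Required input speed = output speed × R = 165.6 × 0.83874 = 138.9 rpm.

139 rpm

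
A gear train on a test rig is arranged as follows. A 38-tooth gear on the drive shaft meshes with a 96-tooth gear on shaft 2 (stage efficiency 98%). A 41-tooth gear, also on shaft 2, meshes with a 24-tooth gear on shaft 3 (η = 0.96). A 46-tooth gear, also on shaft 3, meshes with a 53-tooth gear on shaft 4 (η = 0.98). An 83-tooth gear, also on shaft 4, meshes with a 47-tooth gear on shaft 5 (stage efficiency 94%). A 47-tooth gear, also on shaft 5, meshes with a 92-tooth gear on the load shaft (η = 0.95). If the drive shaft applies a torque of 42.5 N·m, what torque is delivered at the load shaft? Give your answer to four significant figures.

After the gear mesh (96/38): 42.5 × 2.5263 × 0.98 = 105.22 N·m
After the gear mesh (24/41): 105.22 × 0.58537 × 0.96 = 59.129 N·m
After the gear mesh (53/46): 59.129 × 1.1522 × 0.98 = 66.764 N·m
After the gear mesh (47/83): 66.764 × 0.56627 × 0.94 = 35.538 N·m
After the gear mesh (92/47): 35.538 × 1.9574 × 0.95 = 66.086 N·m

66.09 N·m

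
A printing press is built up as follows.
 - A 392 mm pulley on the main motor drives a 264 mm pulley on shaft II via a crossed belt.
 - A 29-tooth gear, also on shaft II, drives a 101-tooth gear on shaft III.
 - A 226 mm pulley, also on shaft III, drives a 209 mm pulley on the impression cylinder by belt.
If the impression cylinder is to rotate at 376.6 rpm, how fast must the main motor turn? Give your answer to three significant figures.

817 rpm

Overall ratio R = 0.67347 × 3.4828 × 0.92478 = 2.1691.
Required input speed = output speed × R = 376.6 × 2.1691 = 816.88 rpm.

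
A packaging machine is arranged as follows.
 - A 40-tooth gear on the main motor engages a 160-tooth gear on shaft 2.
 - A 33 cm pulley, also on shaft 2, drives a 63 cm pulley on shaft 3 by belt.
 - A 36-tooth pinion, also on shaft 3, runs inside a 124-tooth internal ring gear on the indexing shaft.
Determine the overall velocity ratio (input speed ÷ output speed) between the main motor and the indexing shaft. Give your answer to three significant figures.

26.3

Each stage contributes driven/driver: gear mesh 160/40 = 4, belt 63/33 = 1.9091, internal gear 124/36 = 3.4444.
Overall: 4 × 1.9091 × 3.4444 = 26.303.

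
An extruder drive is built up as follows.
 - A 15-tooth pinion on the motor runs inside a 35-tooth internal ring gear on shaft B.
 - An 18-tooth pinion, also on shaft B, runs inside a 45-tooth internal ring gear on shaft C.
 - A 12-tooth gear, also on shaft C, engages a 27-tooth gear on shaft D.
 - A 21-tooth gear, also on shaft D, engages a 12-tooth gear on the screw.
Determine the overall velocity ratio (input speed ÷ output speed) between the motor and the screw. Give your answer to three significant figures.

7.50

Each stage contributes driven/driver: internal gear 35/15 = 2.3333, internal gear 45/18 = 2.5, gear mesh 27/12 = 2.25, gear mesh 12/21 = 0.57143.
Overall: 2.3333 × 2.5 × 2.25 × 0.57143 = 7.5.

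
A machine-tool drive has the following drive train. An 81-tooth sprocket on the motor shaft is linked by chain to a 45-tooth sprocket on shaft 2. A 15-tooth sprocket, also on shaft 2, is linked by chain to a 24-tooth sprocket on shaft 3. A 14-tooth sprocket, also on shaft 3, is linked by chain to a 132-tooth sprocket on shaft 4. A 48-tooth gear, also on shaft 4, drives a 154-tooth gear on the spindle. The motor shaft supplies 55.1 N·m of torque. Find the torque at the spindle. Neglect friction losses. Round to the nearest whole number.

1482 N·m

Chain: ratio = 45/81 = 0.55556; torque at shaft 2 = 55.1 × 0.55556 = 30.611 N·m.
Chain: ratio = 24/15 = 1.6; torque at shaft 3 = 30.611 × 1.6 = 48.978 N·m.
Chain: ratio = 132/14 = 9.4286; torque at shaft 4 = 48.978 × 9.4286 = 461.79 N·m.
Gear mesh: ratio = 154/48 = 3.2083; torque at the spindle = 461.79 × 3.2083 = 1481.6 N·m.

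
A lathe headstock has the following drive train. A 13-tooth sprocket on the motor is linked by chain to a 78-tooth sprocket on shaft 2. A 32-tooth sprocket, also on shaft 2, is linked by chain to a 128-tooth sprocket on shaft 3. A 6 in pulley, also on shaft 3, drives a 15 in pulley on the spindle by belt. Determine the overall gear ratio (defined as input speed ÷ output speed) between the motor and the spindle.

Each stage contributes driven/driver: chain 78/13 = 6, chain 128/32 = 4, belt 15/6 = 2.5.
Overall: 6 × 4 × 2.5 = 60.

60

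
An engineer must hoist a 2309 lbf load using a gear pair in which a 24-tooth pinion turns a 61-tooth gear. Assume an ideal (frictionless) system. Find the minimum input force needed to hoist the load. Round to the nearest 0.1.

908.5 lbf

Gear pair MA = 61/24 = 2.5417.
Effort = load / MA = 2309 / 2.5417 = 908.46 lbf.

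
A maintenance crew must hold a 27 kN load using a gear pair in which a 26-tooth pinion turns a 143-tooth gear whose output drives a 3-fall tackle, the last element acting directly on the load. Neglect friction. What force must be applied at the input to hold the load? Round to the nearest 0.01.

1.64 kN

Gear pair MA = 143/26 = 5.5.
Block-and-tackle MA = number of supporting rope parts = 3.
Combined ideal MA = 5.5 × 3 = 16.5.
Effort = load / MA = 27 / 16.5 = 1.6364 kN.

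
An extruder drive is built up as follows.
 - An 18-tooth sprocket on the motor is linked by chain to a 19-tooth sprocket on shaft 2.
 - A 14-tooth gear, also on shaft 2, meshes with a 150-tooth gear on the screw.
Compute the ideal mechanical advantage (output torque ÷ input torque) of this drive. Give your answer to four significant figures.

11.31

Each stage contributes driven/driver: chain 19/18 = 1.0556, gear mesh 150/14 = 10.714.
Overall: 1.0556 × 10.714 = 11.31.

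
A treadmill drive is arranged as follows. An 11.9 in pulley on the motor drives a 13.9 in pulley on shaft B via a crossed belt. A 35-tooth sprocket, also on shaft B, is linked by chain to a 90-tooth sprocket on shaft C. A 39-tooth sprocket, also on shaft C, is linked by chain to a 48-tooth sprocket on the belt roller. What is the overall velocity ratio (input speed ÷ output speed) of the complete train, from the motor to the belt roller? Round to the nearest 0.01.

Each stage contributes driven/driver: belt 13.9/11.9 = 1.1681, chain 90/35 = 2.5714, chain 48/39 = 1.2308.
Overall: 1.1681 × 2.5714 × 1.2308 = 3.6967.

3.70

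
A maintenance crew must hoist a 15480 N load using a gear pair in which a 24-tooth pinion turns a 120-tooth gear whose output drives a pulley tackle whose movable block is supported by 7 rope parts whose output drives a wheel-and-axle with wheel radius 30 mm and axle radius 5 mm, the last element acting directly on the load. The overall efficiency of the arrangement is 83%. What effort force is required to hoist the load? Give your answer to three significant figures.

88.8 N

Gear pair MA = 120/24 = 5.
Block-and-tackle MA = number of supporting rope parts = 7.
Wheel-and-axle MA = R/r = 30/5 = 6.
Combined ideal MA = 5 × 7 × 6 = 210.
Actual MA = 210 × 0.83 = 174.3.
Effort = load / actual MA = 15480 / 174.3 = 88.812 N.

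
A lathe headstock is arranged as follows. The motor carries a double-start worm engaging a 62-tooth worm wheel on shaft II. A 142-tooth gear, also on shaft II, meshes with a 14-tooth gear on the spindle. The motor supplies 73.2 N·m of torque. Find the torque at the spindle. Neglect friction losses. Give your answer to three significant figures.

224 N·m

After the worm (62/2): 73.2 × 31 = 2269.2 N·m
After the gear mesh (14/142): 2269.2 × 0.098592 = 223.72 N·m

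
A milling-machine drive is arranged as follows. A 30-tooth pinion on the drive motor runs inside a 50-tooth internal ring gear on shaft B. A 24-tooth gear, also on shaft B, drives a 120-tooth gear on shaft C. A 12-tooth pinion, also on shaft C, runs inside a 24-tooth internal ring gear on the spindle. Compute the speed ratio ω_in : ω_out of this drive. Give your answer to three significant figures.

16.7

Each stage contributes driven/driver: internal gear 50/30 = 1.6667, gear mesh 120/24 = 5, internal gear 24/12 = 2.
Overall: 1.6667 × 5 × 2 = 16.667.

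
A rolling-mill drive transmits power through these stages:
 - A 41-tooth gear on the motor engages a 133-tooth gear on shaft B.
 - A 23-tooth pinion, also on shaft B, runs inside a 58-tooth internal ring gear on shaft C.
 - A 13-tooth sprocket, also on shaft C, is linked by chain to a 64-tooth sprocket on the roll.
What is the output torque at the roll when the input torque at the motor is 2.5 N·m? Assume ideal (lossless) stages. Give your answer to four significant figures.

gear mesh 133/41 = 3.2439 → τ = 2.5·3.2439 = 8.1098 N·m
internal gear 58/23 = 2.5217 → τ = 8.1098·2.5217 = 20.451 N·m
chain 64/13 = 4.9231 → τ = 20.451·4.9231 = 100.68 N·m

100.7 N·m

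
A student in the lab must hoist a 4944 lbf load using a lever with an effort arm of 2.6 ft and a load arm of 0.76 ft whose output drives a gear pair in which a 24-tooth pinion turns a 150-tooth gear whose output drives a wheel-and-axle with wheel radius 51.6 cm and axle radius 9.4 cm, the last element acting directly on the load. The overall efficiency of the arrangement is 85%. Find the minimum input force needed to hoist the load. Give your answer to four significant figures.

Lever MA = effort arm / load arm = 2.6/0.76 = 3.4211.
Gear pair MA = 150/24 = 6.25.
Wheel-and-axle MA = R/r = 51.6/9.4 = 5.4894.
Combined ideal MA = 3.4211 × 6.25 × 5.4894 = 117.37.
Actual MA = 117.37 × 0.85 = 99.766.
Effort = load / actual MA = 4944 / 99.766 = 49.556 lbf.

49.56 lbf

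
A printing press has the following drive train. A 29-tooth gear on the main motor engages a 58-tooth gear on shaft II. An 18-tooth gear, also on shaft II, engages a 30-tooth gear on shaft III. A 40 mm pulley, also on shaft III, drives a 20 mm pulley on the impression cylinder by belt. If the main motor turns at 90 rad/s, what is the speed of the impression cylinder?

54 rad/s

gear mesh 58/29 = 2 → 90/2 = 45 rad/s
gear mesh 30/18 = 1.6667 → 45/1.6667 = 27 rad/s
belt 20/40 = 0.5 → 27/0.5 = 54 rad/s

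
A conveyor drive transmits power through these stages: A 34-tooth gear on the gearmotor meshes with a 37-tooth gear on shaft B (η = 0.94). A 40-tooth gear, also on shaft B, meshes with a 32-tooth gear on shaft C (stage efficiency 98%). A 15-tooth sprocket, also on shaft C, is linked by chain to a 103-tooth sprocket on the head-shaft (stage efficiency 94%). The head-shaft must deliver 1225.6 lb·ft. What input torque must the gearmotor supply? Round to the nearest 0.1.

236.8 lb·ft

Overall ratio R = 1.0882 × 0.8 × 6.8667 = 5.978; overall efficiency η = 0.94 × 0.98 × 0.94 = 0.8659.
Input torque = output torque / (R × η) = 1225.6 / (5.978 × 0.8659) = 236.76 lb·ft.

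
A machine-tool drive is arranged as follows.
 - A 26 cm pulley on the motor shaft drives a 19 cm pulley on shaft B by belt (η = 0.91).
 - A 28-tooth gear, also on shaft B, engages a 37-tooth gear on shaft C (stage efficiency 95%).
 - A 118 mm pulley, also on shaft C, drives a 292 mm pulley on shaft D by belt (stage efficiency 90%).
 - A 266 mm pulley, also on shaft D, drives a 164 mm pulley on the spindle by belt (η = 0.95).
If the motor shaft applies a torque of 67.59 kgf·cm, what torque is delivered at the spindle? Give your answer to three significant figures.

Belt: ratio = 19/26 = 0.73077; torque at shaft B = 67.59 × 0.73077 × 0.91 = 44.947 kgf·cm.
Gear mesh: ratio = 37/28 = 1.3214; torque at shaft C = 44.947 × 1.3214 × 0.95 = 56.425 kgf·cm.
Belt: ratio = 292/118 = 2.4746; torque at shaft D = 56.425 × 2.4746 × 0.90 = 125.67 kgf·cm.
Belt: ratio = 164/266 = 0.61654; torque at the spindle = 125.67 × 0.61654 × 0.95 = 73.604 kgf·cm.

73.6 kgf·cm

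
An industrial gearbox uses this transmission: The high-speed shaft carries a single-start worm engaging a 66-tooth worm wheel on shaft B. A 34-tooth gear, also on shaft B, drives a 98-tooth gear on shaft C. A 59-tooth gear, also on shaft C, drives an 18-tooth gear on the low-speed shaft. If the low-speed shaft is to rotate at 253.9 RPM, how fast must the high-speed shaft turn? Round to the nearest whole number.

Overall ratio R = 66 × 2.8824 × 0.30508 = 58.038.
Required input speed = output speed × R = 253.9 × 58.038 = 14736 RPM.

14736 RPM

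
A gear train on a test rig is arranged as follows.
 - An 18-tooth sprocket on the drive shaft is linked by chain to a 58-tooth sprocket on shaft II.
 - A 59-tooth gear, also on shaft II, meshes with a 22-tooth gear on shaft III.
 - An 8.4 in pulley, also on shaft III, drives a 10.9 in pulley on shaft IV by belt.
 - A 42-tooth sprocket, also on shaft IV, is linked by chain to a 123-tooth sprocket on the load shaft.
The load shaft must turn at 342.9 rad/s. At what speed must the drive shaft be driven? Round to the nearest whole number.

1566 rad/s

Overall ratio R = 3.2222 × 0.37288 × 1.2976 × 2.9286 = 4.5659.
Required input speed = output speed × R = 342.9 × 4.5659 = 1565.7 rad/s.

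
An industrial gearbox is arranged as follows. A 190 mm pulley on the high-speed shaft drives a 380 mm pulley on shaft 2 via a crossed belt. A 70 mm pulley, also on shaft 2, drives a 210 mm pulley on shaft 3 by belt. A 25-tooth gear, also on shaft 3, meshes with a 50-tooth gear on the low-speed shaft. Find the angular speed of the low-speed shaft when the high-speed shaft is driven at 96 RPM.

Belt: ratio = 380/190 = 2, so shaft 2 turns at 96 / 2 = 48 RPM.
Belt: ratio = 210/70 = 3, so shaft 3 turns at 48 / 3 = 16 RPM.
Gear mesh: ratio = 50/25 = 2, so the low-speed shaft turns at 16 / 2 = 8 RPM.

8 RPM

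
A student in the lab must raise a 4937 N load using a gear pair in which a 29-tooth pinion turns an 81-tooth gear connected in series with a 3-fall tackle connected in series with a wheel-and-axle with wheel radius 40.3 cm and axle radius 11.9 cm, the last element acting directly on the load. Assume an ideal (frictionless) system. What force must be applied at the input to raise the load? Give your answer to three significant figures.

174 N

Gear pair MA = 81/29 = 2.7931.
Block-and-tackle MA = number of supporting rope parts = 3.
Wheel-and-axle MA = R/r = 40.3/11.9 = 3.3866.
Combined ideal MA = 2.7931 × 3 × 3.3866 = 28.377.
Effort = load / MA = 4937 / 28.377 = 173.98 N.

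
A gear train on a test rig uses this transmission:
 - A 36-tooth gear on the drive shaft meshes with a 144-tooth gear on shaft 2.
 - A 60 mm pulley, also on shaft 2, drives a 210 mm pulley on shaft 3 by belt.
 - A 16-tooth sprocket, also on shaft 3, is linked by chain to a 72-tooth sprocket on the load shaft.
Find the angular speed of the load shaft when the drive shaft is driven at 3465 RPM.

55 RPM

Gear mesh: ratio = 144/36 = 4, so shaft 2 turns at 3465 / 4 = 866.25 RPM.
Belt: ratio = 210/60 = 3.5, so shaft 3 turns at 866.25 / 3.5 = 247.5 RPM.
Chain: ratio = 72/16 = 4.5, so the load shaft turns at 247.5 / 4.5 = 55 RPM.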